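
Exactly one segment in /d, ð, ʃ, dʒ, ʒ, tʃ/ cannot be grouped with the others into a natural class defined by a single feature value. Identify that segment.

d

[distributed] groups all but one: /ʒ, ð, tʃ, dʒ, ʃ/ share [+distributed] while /d/ (voiced alveolar stop) alone is [-distributed]. Removing any other segment would not leave a single-feature class that excludes it.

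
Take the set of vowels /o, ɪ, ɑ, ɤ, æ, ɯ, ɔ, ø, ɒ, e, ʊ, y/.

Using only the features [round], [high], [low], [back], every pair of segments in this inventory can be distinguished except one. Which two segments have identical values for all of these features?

On the given features, /o/ and /ɔ/ have an identical profile: [+round], [−high], [−low], [+back]. No other two segments in the inventory coincide on all 4 features. (They do differ in [tense], which is not among the given features.)

o, ɔ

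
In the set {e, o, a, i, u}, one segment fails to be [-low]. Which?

a

Every segment except /a/ is [-low]. /a/ (low unrounded vowel) is [+low], so it is the exception.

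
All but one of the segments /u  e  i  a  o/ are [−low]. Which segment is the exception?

/a/ is the low unrounded vowel, which is [+low]; the rest — /e, o, i, u/ — are [−low].

a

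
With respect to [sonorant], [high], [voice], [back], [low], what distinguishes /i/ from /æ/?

/i/ (high front unrounded tense vowel) and /æ/ (low front unrounded vowel) agree on [+sonorant], [+voice], [-back]. They differ on [high] (/i/ [+], /æ/ [-]), [low] (/i/ [-], /æ/ [+]).

[high], [low]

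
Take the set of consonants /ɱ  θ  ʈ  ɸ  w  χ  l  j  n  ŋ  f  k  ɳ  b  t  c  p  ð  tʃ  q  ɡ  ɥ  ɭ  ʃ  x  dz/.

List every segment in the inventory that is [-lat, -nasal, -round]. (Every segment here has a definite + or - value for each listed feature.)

Checking each segment against [-lateral], [-nasal], [-round]: /θ/ (voiceless dental fricative), /ʈ/ (voiceless retroflex stop), /ɸ/ (voiceless bilabial fricative), /χ/ (voiceless uvular fricative), /j/ (palatal glide), /f/ (voiceless labiodental fricative), among others, satisfy every feature; every other segment in the inventory fails at least one.

θ, ʈ, ɸ, χ, j, f, k, b, t, c, p, ð, tʃ, q, ɡ, ʃ, x, dz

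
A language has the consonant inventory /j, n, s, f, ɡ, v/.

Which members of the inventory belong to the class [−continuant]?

The [−continuant] segments here are /n, ɡ/; the remaining /j, s, f, v/ are [+continuant].

n, ɡ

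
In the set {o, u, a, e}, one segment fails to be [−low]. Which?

a

/a/ is the low unrounded vowel, which is [+low]; the rest — /u, o, e/ — are [−low].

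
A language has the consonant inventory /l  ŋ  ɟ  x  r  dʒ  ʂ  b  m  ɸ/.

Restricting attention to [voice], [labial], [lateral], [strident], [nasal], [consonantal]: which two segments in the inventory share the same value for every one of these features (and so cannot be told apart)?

/r/ (alveolar trill) and /ɟ/ (voiced palatal stop) are both [+voice], [−labial], [−lateral], [−strident], [−nasal], [+consonantal], so none of the listed features separates them. (They do differ in [sonorant], [continuant] and [dorsal], which are not among the given features.) Every other pair in the inventory differs on at least one listed feature.

r, ɟ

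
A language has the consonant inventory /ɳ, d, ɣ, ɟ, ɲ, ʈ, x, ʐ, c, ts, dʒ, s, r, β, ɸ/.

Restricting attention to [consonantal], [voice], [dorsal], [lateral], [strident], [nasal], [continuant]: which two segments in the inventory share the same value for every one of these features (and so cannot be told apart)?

β, r

Both /β/ and /r/ are [+consonantal], [+voice], [−dorsal], [−lateral], [−strident], [−nasal], [+continuant]. Since the list omits [sonorant], [labial] and [coronal] — which do distinguish the voiced bilabial fricative from the alveolar trill — this pair collapses; all other pairs remain distinct.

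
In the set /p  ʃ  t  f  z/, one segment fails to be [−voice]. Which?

/t, ʃ, f, p/ are all [−voice]; /z/ (voiced alveolar fricative) is [+voice].

z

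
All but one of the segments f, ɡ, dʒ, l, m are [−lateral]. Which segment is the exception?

/ɡ, f, m, dʒ/ are all [−lateral]; /l/ (alveolar lateral approximant) is [+lateral].

l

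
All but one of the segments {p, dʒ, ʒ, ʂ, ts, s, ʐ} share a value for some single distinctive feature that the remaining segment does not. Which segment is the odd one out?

/ʐ, s, ʂ, dʒ, ʒ, ts/ are all [+strident], but /p/ (voiceless bilabial stop) is [−strident]. No other single segment can be removed to leave a set sharing one feature value that the removed segment lacks, so /p/ is the odd one out.

p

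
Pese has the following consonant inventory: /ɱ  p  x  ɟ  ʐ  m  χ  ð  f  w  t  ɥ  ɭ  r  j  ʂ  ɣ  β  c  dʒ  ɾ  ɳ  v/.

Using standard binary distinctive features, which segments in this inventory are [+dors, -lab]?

x, ɟ, χ, j, ɣ, c

The [+dorsal] segments are /x, ɟ, χ, w, ɥ, j, ɣ, c/.
Of those, [-labial] leaves /x, ɟ, χ, j, ɣ, c/.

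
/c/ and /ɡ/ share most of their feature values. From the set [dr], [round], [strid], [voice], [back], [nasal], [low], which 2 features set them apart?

/c/ (voiceless palatal stop) and /ɡ/ (voiced velar stop) agree on [−delayed release], [−round], [−strident], [−nasal], [−low]. They differ on [voice] (/c/ [−], /ɡ/ [+]), [back] (/c/ [−], /ɡ/ [+]).

[voice], [back]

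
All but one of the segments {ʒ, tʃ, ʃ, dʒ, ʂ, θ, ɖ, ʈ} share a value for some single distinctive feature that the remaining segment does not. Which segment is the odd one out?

θ

The remaining segments after removing /θ/ share [-anterior]; /θ/ (voiceless dental fricative) is [+anterior]. For every other candidate removal, the leftover set fails to share any single feature value that the removed segment lacks.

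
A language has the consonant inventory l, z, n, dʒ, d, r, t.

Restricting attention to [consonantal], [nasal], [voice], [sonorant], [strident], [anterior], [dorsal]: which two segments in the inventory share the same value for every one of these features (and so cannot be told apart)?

r, l

On the given features, /r/ and /l/ have an identical profile: [+consonantal], [-nasal], [+voice], [+sonorant], [-strident], [+anterior], [-dorsal]. No other two segments in the inventory coincide on all 7 features. (They do differ in [lateral], which is not among the given features.)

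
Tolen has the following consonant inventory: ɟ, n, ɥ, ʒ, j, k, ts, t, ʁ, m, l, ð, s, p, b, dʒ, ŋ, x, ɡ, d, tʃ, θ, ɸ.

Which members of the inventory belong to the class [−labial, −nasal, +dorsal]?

ɟ, j, k, ʁ, x, ɡ

The [−labial] segments are /ɟ, n, ʒ, j, k, ts, t, ʁ, l, ð, s, dʒ, ŋ, x, ɡ, d, tʃ, θ/.
Within that set, [−nasal] gives /ɟ, ʒ, j, k, ts, t, ʁ, l, ð, s, dʒ, x, ɡ, d, tʃ, θ/.
Within that set, [+dorsal] leaves /ɟ, j, k, ʁ, x, ɡ/.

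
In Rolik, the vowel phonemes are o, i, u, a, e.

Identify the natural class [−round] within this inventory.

The [−round] segments here are /i, a, e/; the remaining /o, u/ are [+round].

i, a, e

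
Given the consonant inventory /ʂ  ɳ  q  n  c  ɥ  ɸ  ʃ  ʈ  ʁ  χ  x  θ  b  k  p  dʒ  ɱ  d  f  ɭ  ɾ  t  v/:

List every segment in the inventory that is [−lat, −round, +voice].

ɳ, n, ʁ, b, dʒ, ɱ, d, ɾ, v

Eliminate segments failing any feature: /ʂ, q, c, ɸ, ʃ, ʈ, χ, x, θ, k, p, f, t/ are [−voice]; /ɥ/ is [+round]; /ɭ/ is [+lateral]. The remaining /ɳ, n, ʁ, b, dʒ, ɱ, d, ɾ, v/ satisfy [−lateral], [−round], [+voice].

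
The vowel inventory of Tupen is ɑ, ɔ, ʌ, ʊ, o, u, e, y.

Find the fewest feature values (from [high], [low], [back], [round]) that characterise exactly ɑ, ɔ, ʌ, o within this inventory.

[−high, +back]

/ɑ, ɔ, ʌ, o/ are all [−high], [+back], and no other segment in the inventory matches both values. Dropping any one of them over-generates: [+back] alone would also admit /ʊ, u/; [−high] alone would also admit /e/. No other single listed feature picks out exactly this set either, so fewer than two features will not do.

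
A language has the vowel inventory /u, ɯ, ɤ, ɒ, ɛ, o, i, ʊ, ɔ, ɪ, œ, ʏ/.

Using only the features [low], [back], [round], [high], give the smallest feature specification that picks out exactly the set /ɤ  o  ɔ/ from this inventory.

[−high, −low, +back]

/ɤ, o, ɔ/ are all [−high], [−low], [+back], and no other segment in the inventory matches all three values. Dropping any one of them over-generates: [−low, +back] alone would also admit /u, ɯ, ʊ/; [−high, +back] alone would also admit /ɒ/; [−high, −low] alone would also admit /ɛ, œ/. No other combination of two listed features picks out exactly this set either, so fewer than three features will not do.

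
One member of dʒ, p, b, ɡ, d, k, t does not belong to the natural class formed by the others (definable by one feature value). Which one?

dʒ

/t, d, b, k, p, ɡ/ are all [-delayed release], but /dʒ/ (voiced postalveolar affricate) is [+delayed release]. No other single segment can be removed to leave a set sharing one feature value that the removed segment lacks, so /dʒ/ is the odd one out.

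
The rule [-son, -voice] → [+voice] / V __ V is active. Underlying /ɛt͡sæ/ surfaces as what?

[ɛd͡zæ]

/t͡s/ satisfies [-son, -voice] and sits in V __ V. The [+voice] counterpart of the voiceless alveolar affricate is /d͡z/. Other segments in /ɛt͡sæ/ either fail the structural description or are not in the environment, so the surface form is [ɛd͡zæ].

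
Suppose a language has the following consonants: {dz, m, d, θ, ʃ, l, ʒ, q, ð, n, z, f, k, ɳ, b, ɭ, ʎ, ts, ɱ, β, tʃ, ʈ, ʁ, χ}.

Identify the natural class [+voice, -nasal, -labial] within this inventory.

Checking each segment against [+voice], [-nasal], [-labial]: /dz/ (voiced alveolar affricate), /d/ (voiced alveolar stop), /l/ (alveolar lateral approximant), /ʒ/ (voiced postalveolar fricative), /ð/ (voiced dental fricative), /z/ (voiced alveolar fricative), among others, satisfy every feature; every other segment in the inventory fails at least one.

dz, d, l, ʒ, ð, z, ɭ, ʎ, ʁ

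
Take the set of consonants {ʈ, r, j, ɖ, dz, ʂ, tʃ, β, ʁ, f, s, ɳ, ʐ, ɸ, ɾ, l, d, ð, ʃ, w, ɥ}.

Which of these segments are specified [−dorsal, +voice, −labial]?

Eliminate segments failing any feature: /ʈ, ʂ, tʃ, f, s, ɸ, ʃ/ are [−voice]; /j, ʁ, w, ɥ/ are [+dorsal]; /β/ is [+labial]. The remaining /r, ɖ, dz, ɳ, ʐ, ɾ, l, d, ð/ satisfy [−dorsal], [+voice], [−labial].

r, ɖ, dz, ɳ, ʐ, ɾ, l, d, ð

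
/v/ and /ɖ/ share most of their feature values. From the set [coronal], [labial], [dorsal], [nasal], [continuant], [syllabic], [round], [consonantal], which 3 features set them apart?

The two segments share [-dorsal], [-nasal], [-syllabic], [-round], [+consonantal]. The only features from the list on which they differ: /v/ is [+continuant] while /ɖ/ is [-continuant]; /v/ is [+labial] while /ɖ/ is [-labial]; /v/ is [-coronal] while /ɖ/ is [+coronal].

[continuant], [labial], [coronal]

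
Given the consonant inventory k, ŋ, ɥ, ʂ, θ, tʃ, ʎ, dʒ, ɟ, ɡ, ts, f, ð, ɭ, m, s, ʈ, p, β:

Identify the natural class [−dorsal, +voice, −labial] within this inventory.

dʒ, ð, ɭ

First, the [−dorsal] segments are /ʂ, θ, tʃ, dʒ, ts, f, ð, ɭ, m, s, ʈ, p, β/.
Within that set, [+voice] gives /dʒ, ð, ɭ, m, β/.
Within that set, [−labial] leaves /dʒ, ð, ɭ/.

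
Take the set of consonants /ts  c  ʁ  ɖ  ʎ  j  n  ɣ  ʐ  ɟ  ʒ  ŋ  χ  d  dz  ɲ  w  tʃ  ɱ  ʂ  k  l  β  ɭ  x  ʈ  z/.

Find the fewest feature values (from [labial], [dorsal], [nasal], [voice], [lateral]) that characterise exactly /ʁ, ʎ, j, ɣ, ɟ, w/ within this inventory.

[+voice, −nasal, +dorsal]

Every target segment is [+voice], [−nasal], [+dorsal]; each remaining inventory member fails at least one of these. Each conjunct is needed — [−nasal, +dorsal] alone would also admit /c, χ, k, x/; [+voice, +dorsal] alone would also admit /ŋ, ɲ/; [+voice, −nasal] alone would also admit /ɖ, ʐ, ʒ, d, …/ — and no other combination of two listed features has exactly this extension, so three is the minimum.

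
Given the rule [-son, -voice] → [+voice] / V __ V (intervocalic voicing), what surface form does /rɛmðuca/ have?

[rɛmðuɟa]

The only segment in the rule's environment that also matches [-son, -voice] is /c/. Applying [+voice] turns the voiceless palatal stop into /ɟ/ (voiced palatal stop), giving [rɛmðuɟa].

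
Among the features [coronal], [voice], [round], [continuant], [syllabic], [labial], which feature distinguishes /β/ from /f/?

[voice]

/β/ is the voiced bilabial fricative and /f/ is the voiceless labiodental fricative. Both are [−coronal], [−round], [+continuant], [−syllabic], [+labial]. /β/ is [+voice] while /f/ is [−voice], so the distinguishing feature is [voice].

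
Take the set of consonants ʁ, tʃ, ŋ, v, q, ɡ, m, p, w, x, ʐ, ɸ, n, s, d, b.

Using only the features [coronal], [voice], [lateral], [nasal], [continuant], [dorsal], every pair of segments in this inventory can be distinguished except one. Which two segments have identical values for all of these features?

/w/ (labial-velar glide) and /ʁ/ (voiced uvular fricative) are both [−coronal], [+voice], [−lateral], [−nasal], [+continuant], [+dorsal], so none of the listed features separates them. (They do differ in [labial], [round] and [high], which are not among the given features.) Every other pair in the inventory differs on at least one listed feature.

w, ʁ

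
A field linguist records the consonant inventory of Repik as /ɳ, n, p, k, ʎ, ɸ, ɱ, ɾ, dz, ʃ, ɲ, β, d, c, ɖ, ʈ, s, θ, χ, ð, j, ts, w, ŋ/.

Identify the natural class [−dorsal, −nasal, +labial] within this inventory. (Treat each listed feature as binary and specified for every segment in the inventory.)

p, ɸ, β

Checking each segment against [−dorsal], [−nasal], [+labial]: /p/ (voiceless bilabial stop), /ɸ/ (voiceless bilabial fricative), /β/ (voiced bilabial fricative) satisfy every feature; every other segment in the inventory fails at least one.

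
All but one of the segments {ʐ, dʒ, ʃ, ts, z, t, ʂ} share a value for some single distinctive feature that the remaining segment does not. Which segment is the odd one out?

/ʃ, ʐ, ts, dʒ, ʂ, z/ are all [+strident], but /t/ (voiceless alveolar stop) is [−strident]. No other single segment can be removed to leave a set sharing one feature value that the removed segment lacks, so /t/ is the odd one out.

t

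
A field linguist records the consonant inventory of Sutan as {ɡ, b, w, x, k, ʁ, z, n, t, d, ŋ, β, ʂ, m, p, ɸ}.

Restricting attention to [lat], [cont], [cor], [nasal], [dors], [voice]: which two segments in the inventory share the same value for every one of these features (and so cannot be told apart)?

w, ʁ

/w/ (labial-velar glide) and /ʁ/ (voiced uvular fricative) are both [-lateral], [+continuant], [-coronal], [-nasal], [+dorsal], [+voice], so none of the listed features separates them. (They do differ in [labial], [round] and [high], which are not among the given features.) Every other pair in the inventory differs on at least one listed feature.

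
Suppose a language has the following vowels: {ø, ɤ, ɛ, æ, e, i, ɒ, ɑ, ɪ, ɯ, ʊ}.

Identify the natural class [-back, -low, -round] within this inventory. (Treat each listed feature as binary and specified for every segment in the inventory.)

Among the inventory, the [-back] segments are /ø, ɛ, æ, e, i, ɪ/.
Of those, [-low] gives /ø, ɛ, e, i, ɪ/.
Then [-round] leaves /ɛ, e, i, ɪ/.

ɛ, e, i, ɪ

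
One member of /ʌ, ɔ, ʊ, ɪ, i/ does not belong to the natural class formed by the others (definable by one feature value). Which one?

i

[tense] groups all but one: /ɔ, ʊ, ɪ, ʌ/ share [−tense] while /i/ (high front unrounded tense vowel) alone is [+tense]. Removing any other segment would not leave a single-feature class that excludes it.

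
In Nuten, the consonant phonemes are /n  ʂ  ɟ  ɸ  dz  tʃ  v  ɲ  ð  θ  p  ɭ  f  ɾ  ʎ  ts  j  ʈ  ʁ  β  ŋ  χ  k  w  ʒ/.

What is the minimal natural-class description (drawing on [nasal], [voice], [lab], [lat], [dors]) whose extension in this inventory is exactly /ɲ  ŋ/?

The class [+nasal], [+dorsal] has exactly /ɲ, ŋ/ as its extension in this inventory. No smaller conjunction from the listed features achieves this: [+dorsal] alone would also admit /ɟ, ʎ, j, ʁ, …/; [+nasal] alone would also admit /n/; and checking the remaining single features turns up none with this extension.

[+nasal, +dors]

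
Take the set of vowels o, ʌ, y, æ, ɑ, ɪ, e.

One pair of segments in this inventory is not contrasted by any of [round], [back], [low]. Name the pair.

ɪ, e

On the given features, /ɪ/ and /e/ have an identical profile: [−round], [−back], [−low]. No other two segments in the inventory coincide on all 3 features. (They do differ in [high] and [tense], which are not among the given features.)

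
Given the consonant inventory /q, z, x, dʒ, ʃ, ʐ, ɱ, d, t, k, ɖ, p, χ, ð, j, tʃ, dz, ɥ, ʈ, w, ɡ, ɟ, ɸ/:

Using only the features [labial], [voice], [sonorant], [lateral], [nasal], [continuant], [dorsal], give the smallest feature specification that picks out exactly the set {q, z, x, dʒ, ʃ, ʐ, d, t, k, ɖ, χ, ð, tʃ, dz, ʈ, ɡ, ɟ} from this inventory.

/q, z, x, dʒ, ʃ, ʐ, d, t, k, ɖ, χ, ð, tʃ, dz, ʈ, ɡ, ɟ/ are all [−sonorant], [−labial], and no other segment in the inventory matches both values. Dropping any one of them over-generates: [−labial] alone would also admit /j/; [−sonorant] alone would also admit /p, ɸ/. No other single listed feature picks out exactly this set either, so fewer than two features will not do.

[−sonorant, −labial]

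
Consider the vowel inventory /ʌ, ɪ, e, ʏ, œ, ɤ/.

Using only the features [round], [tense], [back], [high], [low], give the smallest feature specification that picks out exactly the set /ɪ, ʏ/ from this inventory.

[+high]

/ɪ, ʏ/ are exactly the [+high] segments in the inventory, so a single feature suffices.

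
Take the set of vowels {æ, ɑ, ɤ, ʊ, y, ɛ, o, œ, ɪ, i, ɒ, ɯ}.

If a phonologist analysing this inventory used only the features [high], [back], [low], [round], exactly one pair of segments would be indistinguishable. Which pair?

ɪ, i

Both /ɪ/ and /i/ are [+high], [−back], [−low], [−round]. Since the list omits [tense] — which does distinguish the high front unrounded lax vowel from the high front unrounded tense vowel — this pair collapses; all other pairs remain distinct.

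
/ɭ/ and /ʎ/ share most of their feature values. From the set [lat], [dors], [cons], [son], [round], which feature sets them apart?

[dorsal]

/ɭ/ (retroflex lateral approximant) and /ʎ/ (palatal lateral approximant) agree on [+lateral], [+consonantal], [+sonorant], [-round]. They differ on [dorsal] (/ɭ/ [-], /ʎ/ [+]).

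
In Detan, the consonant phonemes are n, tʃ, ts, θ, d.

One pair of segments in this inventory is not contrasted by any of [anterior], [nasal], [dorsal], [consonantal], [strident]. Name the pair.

d, θ

On the given features, /d/ and /θ/ have an identical profile: [+anterior], [−nasal], [−dorsal], [+consonantal], [−strident]. No other two segments in the inventory coincide on all 5 features. (They do differ in [voice], [continuant] and [distributed], which are not among the given features.)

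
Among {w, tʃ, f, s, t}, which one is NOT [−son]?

Every segment except /w/ is [−sonorant]. /w/ (labial-velar glide) is [+sonorant], so it is the exception.

w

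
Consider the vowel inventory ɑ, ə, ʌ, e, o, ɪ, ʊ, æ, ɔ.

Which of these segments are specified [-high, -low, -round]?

ə, ʌ, e

Among the inventory, the [-high] segments are /ɑ, ə, ʌ, e, o, æ, ɔ/.
Then [-low] gives /ə, ʌ, e, o, ɔ/.
Intersecting with [-round] leaves /ə, ʌ, e/.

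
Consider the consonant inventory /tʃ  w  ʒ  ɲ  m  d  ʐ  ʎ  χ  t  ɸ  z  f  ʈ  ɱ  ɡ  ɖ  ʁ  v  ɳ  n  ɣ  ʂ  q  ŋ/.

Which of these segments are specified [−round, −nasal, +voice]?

Eliminate segments failing any feature: /tʃ, χ, t, ɸ, f, ʈ, ʂ, q/ are [−voice]; /w/ is [+round]; /ɲ, m, ɱ, ɳ, n, ŋ/ are [+nasal]. The remaining /ʒ, d, ʐ, ʎ, z, ɡ, ɖ, ʁ, v, ɣ/ satisfy [−round], [−nasal], [+voice].

ʒ, d, ʐ, ʎ, z, ɡ, ɖ, ʁ, v, ɣ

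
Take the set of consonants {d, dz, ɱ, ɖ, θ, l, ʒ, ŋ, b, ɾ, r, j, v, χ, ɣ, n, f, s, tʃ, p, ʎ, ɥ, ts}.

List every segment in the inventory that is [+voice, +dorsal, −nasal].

Eliminate segments failing any feature: /d, dz, ɱ, ɖ, l, ʒ, b, ɾ, r, v, n/ are [−dorsal]; /θ, χ, f, s, tʃ, p, ts/ are [−voice]; /ŋ/ is [+nasal]. The remaining /j, ɣ, ʎ, ɥ/ satisfy [+voice], [+dorsal], [−nasal].

j, ɣ, ʎ, ɥ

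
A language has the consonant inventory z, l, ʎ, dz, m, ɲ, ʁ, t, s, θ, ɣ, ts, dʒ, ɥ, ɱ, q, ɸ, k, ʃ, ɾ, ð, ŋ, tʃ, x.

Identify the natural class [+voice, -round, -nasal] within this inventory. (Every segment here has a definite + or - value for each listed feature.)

Eliminate segments failing any feature: /m, ɲ, ɱ, ŋ/ are [+nasal]; /t, s, θ, ts, q, ɸ, k, ʃ, tʃ, x/ are [-voice]; /ɥ/ is [+round]. The remaining /z, l, ʎ, dz, ʁ, ɣ, dʒ, ɾ, ð/ satisfy [+voice], [-round], [-nasal].

z, l, ʎ, dz, ʁ, ɣ, dʒ, ɾ, ð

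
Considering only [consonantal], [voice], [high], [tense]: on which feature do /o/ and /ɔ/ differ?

[tense]

/o/ (mid back rounded tense vowel) and /ɔ/ (mid back rounded lax vowel) agree on [−consonantal], [+voice], [−high]. They differ on [tense] (/o/ [+], /ɔ/ [−]).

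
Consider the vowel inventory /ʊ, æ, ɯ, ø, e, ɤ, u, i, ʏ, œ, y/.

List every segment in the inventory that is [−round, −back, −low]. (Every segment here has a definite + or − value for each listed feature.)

Checking each segment against [−round], [−back], [−low]: /e/ (mid front unrounded tense vowel), /i/ (high front unrounded tense vowel) satisfy every feature; every other segment in the inventory fails at least one.

e, i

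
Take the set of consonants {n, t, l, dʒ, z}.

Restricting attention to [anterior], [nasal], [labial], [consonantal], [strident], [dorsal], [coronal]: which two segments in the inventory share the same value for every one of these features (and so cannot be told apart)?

t, l

/t/ (voiceless alveolar stop) and /l/ (alveolar lateral approximant) are both [+anterior], [−nasal], [−labial], [+consonantal], [−strident], [−dorsal], [+coronal], so none of the listed features separates them. (They do differ in [sonorant], [voice] and [lateral], which are not among the given features.) Every other pair in the inventory differs on at least one listed feature.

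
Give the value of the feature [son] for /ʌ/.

[+sonorant]

/ʌ/ is the mid back unrounded lax vowel. The feature [sonorant] marks segments produced without turbulent airflow (nasals, liquids, glides, vowels); /ʌ/ has this property, so it is [+sonorant].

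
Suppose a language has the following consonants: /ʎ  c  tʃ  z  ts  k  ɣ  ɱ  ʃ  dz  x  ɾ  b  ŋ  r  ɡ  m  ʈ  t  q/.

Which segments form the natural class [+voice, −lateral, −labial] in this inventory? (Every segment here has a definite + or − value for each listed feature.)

Eliminate segments failing any feature: /ʎ/ is [+lateral]; /c, tʃ, ts, k, ʃ, x, ʈ, t, q/ are [−voice]; /ɱ, b, m/ are [+labial]. The remaining /z, ɣ, dz, ɾ, ŋ, r, ɡ/ satisfy [+voice], [−lateral], [−labial].

z, ɣ, dz, ɾ, ŋ, r, ɡ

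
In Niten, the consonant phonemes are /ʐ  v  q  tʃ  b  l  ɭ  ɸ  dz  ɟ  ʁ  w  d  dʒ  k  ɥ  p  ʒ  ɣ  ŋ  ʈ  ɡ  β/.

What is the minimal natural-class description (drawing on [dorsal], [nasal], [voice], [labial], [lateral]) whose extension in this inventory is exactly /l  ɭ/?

Every target segment is [+lateral] and no other inventory member is, so one feature is enough.

[+lateral]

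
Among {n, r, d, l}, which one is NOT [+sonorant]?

d

Every segment except /d/ is [+sonorant]. /d/ (voiced alveolar stop) is [−sonorant], so it is the exception.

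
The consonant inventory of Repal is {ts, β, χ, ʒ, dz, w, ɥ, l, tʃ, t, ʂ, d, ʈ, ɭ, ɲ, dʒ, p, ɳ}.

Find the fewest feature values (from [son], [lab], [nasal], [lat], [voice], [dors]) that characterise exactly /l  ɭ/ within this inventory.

[+lat]

/l, ɭ/ are exactly the [+lateral] segments in the inventory, so a single feature suffices.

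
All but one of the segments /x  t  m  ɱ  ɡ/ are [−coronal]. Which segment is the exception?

t

/x, ɡ, ɱ, m/ are all [−coronal]; /t/ (voiceless alveolar stop) is [+coronal].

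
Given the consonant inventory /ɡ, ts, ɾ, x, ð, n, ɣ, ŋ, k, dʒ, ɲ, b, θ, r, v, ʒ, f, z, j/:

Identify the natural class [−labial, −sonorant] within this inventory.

ɡ, ts, x, ð, ɣ, k, dʒ, θ, ʒ, z

Eliminate segments failing any feature: /ɾ, n, ŋ, ɲ, r, j/ are [+sonorant]; /b, v, f/ are [+labial]. The remaining /ɡ, ts, x, ð, ɣ, k, dʒ, θ, ʒ, z/ satisfy [−labial], [−sonorant].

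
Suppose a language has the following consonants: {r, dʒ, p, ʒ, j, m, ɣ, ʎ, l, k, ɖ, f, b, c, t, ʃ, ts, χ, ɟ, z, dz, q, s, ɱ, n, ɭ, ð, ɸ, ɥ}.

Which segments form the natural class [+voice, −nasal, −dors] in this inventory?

Checking each segment against [+voice], [−nasal], [−dorsal]: /r/ (alveolar trill), /dʒ/ (voiced postalveolar affricate), /ʒ/ (voiced postalveolar fricative), /l/ (alveolar lateral approximant), /ɖ/ (voiced retroflex stop), /b/ (voiced bilabial stop), among others, satisfy every feature; every other segment in the inventory fails at least one.

r, dʒ, ʒ, l, ɖ, b, z, dz, ɭ, ð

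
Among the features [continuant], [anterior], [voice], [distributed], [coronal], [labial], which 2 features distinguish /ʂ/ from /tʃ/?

[continuant], [distributed]

/ʂ/ is the voiceless retroflex fricative and /tʃ/ is the voiceless postalveolar affricate. Both are [−anterior], [−voice], [+coronal], [−labial]. /ʂ/ is [+continuant] while /tʃ/ is [−continuant]; /ʂ/ is [−distributed] while /tʃ/ is [+distributed], so the distinguishing features are [continuant], [distributed].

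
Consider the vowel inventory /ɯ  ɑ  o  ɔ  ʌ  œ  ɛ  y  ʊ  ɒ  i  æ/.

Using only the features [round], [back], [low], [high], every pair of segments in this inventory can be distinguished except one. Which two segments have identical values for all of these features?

o, ɔ

Both /o/ and /ɔ/ are [+round], [+back], [−low], [−high]. Since the list omits [tense] — which does distinguish the mid back rounded tense vowel from the mid back rounded lax vowel — this pair collapses; all other pairs remain distinct.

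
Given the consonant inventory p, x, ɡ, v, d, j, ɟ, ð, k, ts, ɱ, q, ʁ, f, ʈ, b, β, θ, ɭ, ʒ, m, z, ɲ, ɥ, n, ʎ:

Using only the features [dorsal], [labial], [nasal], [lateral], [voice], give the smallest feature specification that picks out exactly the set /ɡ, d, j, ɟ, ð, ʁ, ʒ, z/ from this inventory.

The class [+voice], [-nasal], [-lateral], [-labial] has exactly /ɡ, d, j, ɟ, ð, ʁ, ʒ, z/ as its extension in this inventory. No smaller conjunction from the listed features achieves this: [-nasal, -lateral, -labial] alone would also admit /x, k, ts, q, …/; [+voice, -lateral, -labial] alone would also admit /ɲ, n/; [+voice, -nasal, -labial] alone would also admit /ɭ, ʎ/; [+voice, -nasal, -lateral] alone would also admit /v, b, β, ɥ/; and checking the remaining three-feature bundles turns up none with this extension.

[+voice, -nasal, -lateral, -labial]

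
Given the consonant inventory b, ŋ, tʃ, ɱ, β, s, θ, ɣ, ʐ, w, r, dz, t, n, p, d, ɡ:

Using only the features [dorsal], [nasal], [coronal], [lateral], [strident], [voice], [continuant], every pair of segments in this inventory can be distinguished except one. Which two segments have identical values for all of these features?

w, ɣ

/w/ (labial-velar glide) and /ɣ/ (voiced velar fricative) are both [+dorsal], [−nasal], [−coronal], [−lateral], [−strident], [+voice], [+continuant], so none of the listed features separates them. (They do differ in [sonorant], [labial] and [round], which are not among the given features.) Every other pair in the inventory differs on at least one listed feature.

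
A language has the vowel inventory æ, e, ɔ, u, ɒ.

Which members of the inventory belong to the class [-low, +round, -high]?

ɔ

Eliminate segments failing any feature: /æ, ɒ/ are [+low]; /e/ is [-round]; /u/ is [+high]. The remaining /ɔ/ satisfy [-low], [+round], [-high].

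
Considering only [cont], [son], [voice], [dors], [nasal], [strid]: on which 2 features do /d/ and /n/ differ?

[sonorant], [nasal]

The two segments share [-continuant], [+voice], [-dorsal], [-strident]. The only features from the list on which they differ: /d/ is [-sonorant] while /n/ is [+sonorant]; /d/ is [-nasal] while /n/ is [+nasal].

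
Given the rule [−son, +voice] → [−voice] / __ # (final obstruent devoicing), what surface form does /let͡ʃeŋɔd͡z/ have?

[let͡ʃeŋɔt͡s]

Only the final segment /d͡z/ is both word-final and matches the structural description. It is a voiced alveolar affricate, so [−son, +voice] holds; changing it to [−voice] with all other features held fixed yields /t͡s/ (voiceless alveolar affricate). No other segment meets both the structural description and the environment, so the output is [let͡ʃeŋɔt͡s].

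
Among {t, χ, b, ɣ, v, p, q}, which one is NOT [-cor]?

t

/χ, b, q, p, v, ɣ/ are all [-coronal]; /t/ (voiceless alveolar stop) is [+coronal].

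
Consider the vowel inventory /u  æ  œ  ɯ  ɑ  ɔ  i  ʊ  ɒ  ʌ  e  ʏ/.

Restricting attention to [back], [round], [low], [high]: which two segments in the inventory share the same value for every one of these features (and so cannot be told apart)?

u, ʊ

/u/ (high back rounded tense vowel) and /ʊ/ (high back rounded lax vowel) are both [+back], [+round], [−low], [+high], so none of the listed features separates them. (They do differ in [tense], which is not among the given features.) Every other pair in the inventory differs on at least one listed feature.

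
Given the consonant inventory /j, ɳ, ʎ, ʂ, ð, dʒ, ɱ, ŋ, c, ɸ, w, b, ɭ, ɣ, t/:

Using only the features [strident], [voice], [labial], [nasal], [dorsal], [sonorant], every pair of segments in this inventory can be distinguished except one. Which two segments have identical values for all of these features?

/j/ (palatal glide) and /ʎ/ (palatal lateral approximant) are both [-strident], [+voice], [-labial], [-nasal], [+dorsal], [+sonorant], so none of the listed features separates them. (They do differ in [lateral], which is not among the given features.) Every other pair in the inventory differs on at least one listed feature.

j, ʎ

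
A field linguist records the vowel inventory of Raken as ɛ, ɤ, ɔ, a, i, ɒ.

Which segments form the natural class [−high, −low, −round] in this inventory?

ɛ, ɤ

First, the [−high] segments are /ɛ, ɤ, ɔ, a, ɒ/.
Of those, [−low] gives /ɛ, ɤ, ɔ/.
Of those, [−round] leaves /ɛ, ɤ/.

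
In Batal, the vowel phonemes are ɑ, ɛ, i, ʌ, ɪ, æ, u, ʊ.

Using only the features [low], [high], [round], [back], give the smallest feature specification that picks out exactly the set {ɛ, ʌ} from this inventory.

Every target segment is [−high], [−low]; each remaining inventory member fails at least one of these. Each conjunct is needed — [−low] alone would also admit /i, ɪ, u, ʊ/; [−high] alone would also admit /ɑ, æ/ — and no other single listed feature has exactly this extension, so two is the minimum.

[−high, −low]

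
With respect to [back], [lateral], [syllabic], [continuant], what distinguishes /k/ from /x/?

The two segments share [+back], [-lateral], [-syllabic]. The only feature from the list on which they differ: /k/ is [-continuant] while /x/ is [+continuant].

[continuant]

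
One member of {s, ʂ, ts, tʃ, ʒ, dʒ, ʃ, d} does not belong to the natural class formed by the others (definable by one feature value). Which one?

d

The remaining segments after removing /d/ share [+strident]; /d/ (voiced alveolar stop) is [-strident]. For every other candidate removal, the leftover set fails to share any single feature value that the removed segment lacks.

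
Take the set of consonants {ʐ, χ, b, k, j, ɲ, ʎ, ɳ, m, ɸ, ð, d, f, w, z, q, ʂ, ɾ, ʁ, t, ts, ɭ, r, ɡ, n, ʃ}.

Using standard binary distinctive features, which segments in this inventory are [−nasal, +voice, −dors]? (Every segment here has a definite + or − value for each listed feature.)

Checking each segment against [−nasal], [+voice], [−dorsal]: /ʐ/ (voiced retroflex fricative), /b/ (voiced bilabial stop), /ð/ (voiced dental fricative), /d/ (voiced alveolar stop), /z/ (voiced alveolar fricative), /ɾ/ (alveolar tap), among others, satisfy every feature; every other segment in the inventory fails at least one.

ʐ, b, ð, d, z, ɾ, ɭ, r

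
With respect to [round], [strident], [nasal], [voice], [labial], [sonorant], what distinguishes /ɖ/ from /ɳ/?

/ɖ/ is the voiced retroflex stop and /ɳ/ is the retroflex nasal. Both are [−round], [−strident], [+voice], [−labial]. /ɖ/ is [−sonorant] while /ɳ/ is [+sonorant]; /ɖ/ is [−nasal] while /ɳ/ is [+nasal], so the distinguishing features are [sonorant], [nasal].

[sonorant], [nasal]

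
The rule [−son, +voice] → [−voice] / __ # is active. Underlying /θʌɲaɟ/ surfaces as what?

[θʌɲac]

The only segment in the rule's environment that also matches [−son, +voice] is /ɟ/. Applying [−voice] turns the voiced palatal stop into /c/ (voiceless palatal stop), giving [θʌɲac].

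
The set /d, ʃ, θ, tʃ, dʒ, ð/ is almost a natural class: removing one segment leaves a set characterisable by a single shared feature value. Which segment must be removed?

[distributed] groups all but one: /ð, tʃ, ʃ, θ, dʒ/ share [+distributed] while /d/ (voiced alveolar stop) alone is [−distributed]. Removing any other segment would not leave a single-feature class that excludes it.

d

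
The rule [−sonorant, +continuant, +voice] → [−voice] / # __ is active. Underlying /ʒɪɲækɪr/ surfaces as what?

The only segment in the rule's environment that also matches [−sonorant, +continuant, +voice] is /ʒ/. Applying [−voice] turns the voiced postalveolar fricative into /ʃ/ (voiceless postalveolar fricative), giving [ʃɪɲækɪr].

[ʃɪɲækɪr]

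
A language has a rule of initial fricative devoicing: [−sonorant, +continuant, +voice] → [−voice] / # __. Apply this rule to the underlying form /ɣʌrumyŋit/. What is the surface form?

[xʌrumyŋit]

/ɣ/ satisfies [−sonorant, +continuant, +voice] and sits in # __. The [−voice] counterpart of the voiced velar fricative is /x/. Other segments in /ɣʌrumyŋit/ either fail the structural description or are not in the environment, so the surface form is [xʌrumyŋit].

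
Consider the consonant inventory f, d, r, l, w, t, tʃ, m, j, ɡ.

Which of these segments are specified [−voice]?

f, t, tʃ

The feature [voice] marks segments produced with vocal-fold vibration. In this inventory /f, t, tʃ/ lack that property, so they are [−voice]; /d, r, l, w, m, j, ɡ/ are [+voice].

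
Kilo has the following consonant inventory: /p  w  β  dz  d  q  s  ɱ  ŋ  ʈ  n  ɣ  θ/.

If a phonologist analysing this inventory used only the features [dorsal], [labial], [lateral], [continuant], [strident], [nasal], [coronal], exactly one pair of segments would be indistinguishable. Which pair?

ʈ, d

Both /ʈ/ and /d/ are [-dorsal], [-labial], [-lateral], [-continuant], [-strident], [-nasal], [+coronal]. Since the list omits [voice] and [anterior] — which do distinguish the voiceless retroflex stop from the voiced alveolar stop — this pair collapses; all other pairs remain distinct.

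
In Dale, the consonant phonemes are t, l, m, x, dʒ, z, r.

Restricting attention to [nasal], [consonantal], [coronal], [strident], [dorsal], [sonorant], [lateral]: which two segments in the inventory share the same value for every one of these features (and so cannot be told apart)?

/z/ (voiced alveolar fricative) and /dʒ/ (voiced postalveolar affricate) are both [-nasal], [+consonantal], [+coronal], [+strident], [-dorsal], [-sonorant], [-lateral], so none of the listed features separates them. (They do differ in [continuant], [anterior] and [distributed], which are not among the given features.) Every other pair in the inventory differs on at least one listed feature.

z, dʒ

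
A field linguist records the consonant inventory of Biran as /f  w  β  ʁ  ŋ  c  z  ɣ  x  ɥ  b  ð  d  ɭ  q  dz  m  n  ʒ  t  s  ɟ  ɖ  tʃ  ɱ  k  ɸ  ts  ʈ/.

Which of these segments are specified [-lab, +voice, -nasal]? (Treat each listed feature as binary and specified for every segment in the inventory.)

Eliminate segments failing any feature: /f, w, β, ɥ, b, m, ɱ, ɸ/ are [+labial]; /ŋ, n/ are [+nasal]; /c, x, q, t, s, tʃ, k, ts, ʈ/ are [-voice]. The remaining /ʁ, z, ɣ, ð, d, ɭ, dz, ʒ, ɟ, ɖ/ satisfy [-labial], [+voice], [-nasal].

ʁ, z, ɣ, ð, d, ɭ, dz, ʒ, ɟ, ɖ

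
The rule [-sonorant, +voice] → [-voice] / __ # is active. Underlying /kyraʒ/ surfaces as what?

[kyraʃ]

Only the final segment /ʒ/ is both word-final and matches the structural description. It is a voiced postalveolar fricative, so [-sonorant, +voice] holds; changing it to [-voice] with all other features held fixed yields /ʃ/ (voiceless postalveolar fricative). No other segment meets both the structural description and the environment, so the output is [kyraʃ].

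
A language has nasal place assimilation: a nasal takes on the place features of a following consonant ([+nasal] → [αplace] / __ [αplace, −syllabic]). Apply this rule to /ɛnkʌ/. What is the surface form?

/n/ sits before the [+dorsal] consonant /k/, so it takes on [+dorsal] and surfaces as /ŋ/. The rest of the form is unaffected: [ɛŋkʌ].

[ɛŋkʌ]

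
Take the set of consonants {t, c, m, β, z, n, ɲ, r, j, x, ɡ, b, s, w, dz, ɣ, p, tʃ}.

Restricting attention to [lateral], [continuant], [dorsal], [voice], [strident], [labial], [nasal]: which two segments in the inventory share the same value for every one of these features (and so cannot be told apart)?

ɣ, j

Both /ɣ/ and /j/ are [−lateral], [+continuant], [+dorsal], [+voice], [−strident], [−labial], [−nasal]. Since the list omits [sonorant] and [back] — which do distinguish the voiced velar fricative from the palatal glide — this pair collapses; all other pairs remain distinct.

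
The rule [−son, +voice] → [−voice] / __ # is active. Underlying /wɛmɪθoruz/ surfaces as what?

The only segment in the rule's environment that also matches [−son, +voice] is /z/. Applying [−voice] turns the voiced alveolar fricative into /s/ (voiceless alveolar fricative), giving [wɛmɪθorus].

[wɛmɪθorus]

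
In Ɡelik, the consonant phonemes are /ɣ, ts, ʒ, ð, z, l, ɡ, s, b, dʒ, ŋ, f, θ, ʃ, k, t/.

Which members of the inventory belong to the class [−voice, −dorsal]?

First, the [−voice] segments are /ts, s, f, θ, ʃ, k, t/.
Intersecting with [−dorsal] leaves /ts, s, f, θ, ʃ, t/.

ts, s, f, θ, ʃ, t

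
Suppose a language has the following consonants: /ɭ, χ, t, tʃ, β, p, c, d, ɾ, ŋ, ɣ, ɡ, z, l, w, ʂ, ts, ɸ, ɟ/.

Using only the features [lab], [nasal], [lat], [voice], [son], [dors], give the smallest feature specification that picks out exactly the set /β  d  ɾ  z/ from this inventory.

/β, d, ɾ, z/ are all [+voice], [−lateral], [−dorsal], and no other segment in the inventory matches all three values. Dropping any one of them over-generates: [−lateral, −dorsal] alone would also admit /t, tʃ, p, ʂ, …/; [+voice, −dorsal] alone would also admit /ɭ, l/; [+voice, −lateral] alone would also admit /ŋ, ɣ, ɡ, w, …/. No other combination of two listed features picks out exactly this set either, so fewer than three features will not do.

[+voice, −lat, −dors]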